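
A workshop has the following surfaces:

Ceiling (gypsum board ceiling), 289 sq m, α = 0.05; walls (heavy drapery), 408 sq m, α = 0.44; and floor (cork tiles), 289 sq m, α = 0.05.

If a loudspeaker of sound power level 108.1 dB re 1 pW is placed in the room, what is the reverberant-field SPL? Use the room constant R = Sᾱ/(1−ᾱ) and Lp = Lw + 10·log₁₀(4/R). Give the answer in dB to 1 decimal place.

A = 208.420 sabins; S = 986.0 sq m.
ᾱ = 208.420/986.0 = 0.2114; R = Sᾱ/(1−ᾱ) = 208.420/(1−0.2114) = 264.291 sq m.
Lp = Lw + 10 log₁₀(4/R) = 108.1 -18.20 = 89.9 dB.

89.9 dB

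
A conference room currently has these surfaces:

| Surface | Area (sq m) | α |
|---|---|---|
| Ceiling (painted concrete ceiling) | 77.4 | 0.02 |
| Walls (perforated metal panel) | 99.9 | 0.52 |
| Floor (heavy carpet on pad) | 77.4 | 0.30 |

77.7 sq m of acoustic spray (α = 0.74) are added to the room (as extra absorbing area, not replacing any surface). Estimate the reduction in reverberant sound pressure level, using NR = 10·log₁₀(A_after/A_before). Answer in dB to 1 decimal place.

Summing Sᵢαᵢ: 1.548 + 51.948 + 23.220 → A_before = 76.716 sabins.
Added absorption = 77.7 × 0.74 = 57.498 sabins.
A_after = 76.716 + 57.498 = 134.214 sabins.
Reduction = 10 log₁₀(A_after/A_before) = 10 log₁₀(1.7495) = 2.4 dB.

2.4 dB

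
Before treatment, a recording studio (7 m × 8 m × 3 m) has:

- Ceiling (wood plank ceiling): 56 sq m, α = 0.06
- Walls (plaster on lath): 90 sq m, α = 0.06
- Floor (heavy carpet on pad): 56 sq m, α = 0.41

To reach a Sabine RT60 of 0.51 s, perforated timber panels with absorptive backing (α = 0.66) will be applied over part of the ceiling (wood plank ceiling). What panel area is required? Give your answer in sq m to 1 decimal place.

Total absorption A₁ = 56×0.06 + 90×0.06 + 56×0.41
  = 3.360 + 5.400 + 22.960 = 31.720 sq m sabins.
Required A₂ = 0.161·168/0.51 = 53.035 sabins.
Absorption to add: 53.035 − 31.720 = 21.315 sabins.
Net gain per sq m: Δα = 0.66 − 0.06 = 0.60.
Area = ΔA/Δα = 21.315/0.60 = 35.5 sq m.

35.5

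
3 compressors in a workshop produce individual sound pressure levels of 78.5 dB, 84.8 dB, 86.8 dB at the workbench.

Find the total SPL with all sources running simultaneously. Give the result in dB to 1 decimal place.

Sum in the linear (power) domain: Σ 10^(Lᵢ/10) = 10^(78.5/10) + 10^(84.8/10) + 10^(86.8/10) = 8.514e+08.
Back to dB: 10·log₁₀ Σ = 89.3 dB.

89.3 dB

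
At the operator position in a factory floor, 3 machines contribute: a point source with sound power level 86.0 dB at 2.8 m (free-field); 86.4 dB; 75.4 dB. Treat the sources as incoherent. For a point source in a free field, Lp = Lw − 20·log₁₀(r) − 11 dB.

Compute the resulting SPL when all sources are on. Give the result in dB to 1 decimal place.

Source at 2.8 m: Lp = 86.0 − 20·log₁₀(2.8) − 11 = 66.1 dB.
Σ 10^(Lᵢ/10) = 4.753e+08.
L_total = 10·log₁₀(4.753e+08) = 86.8 dB.

86.8 dB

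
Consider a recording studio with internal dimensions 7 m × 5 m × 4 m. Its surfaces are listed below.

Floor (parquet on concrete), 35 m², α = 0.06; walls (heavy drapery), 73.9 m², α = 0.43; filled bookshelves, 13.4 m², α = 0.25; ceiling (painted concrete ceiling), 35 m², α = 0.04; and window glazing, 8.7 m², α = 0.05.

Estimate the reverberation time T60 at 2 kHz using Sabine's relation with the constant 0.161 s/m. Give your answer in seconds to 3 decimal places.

0.577 seconds

Equivalent absorption area: A = 35*0.06 + 73.9*0.43 + 13.4*0.25 + 35*0.04 + 8.7*0.05 = 39.062 m².
Room volume: 140 m³.
RT60 = 0.161 · V / A = 0.161 × 140 / 39.062 = 0.577 s.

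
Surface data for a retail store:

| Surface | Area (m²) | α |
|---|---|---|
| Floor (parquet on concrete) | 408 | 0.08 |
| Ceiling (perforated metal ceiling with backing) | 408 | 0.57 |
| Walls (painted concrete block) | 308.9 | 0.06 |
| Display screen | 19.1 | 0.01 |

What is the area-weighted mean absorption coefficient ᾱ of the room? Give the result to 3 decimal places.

0.248

Total surface area S = 1144.0 m².
Σ(Sᵢαᵢ) = 408*0.08 + 408*0.57 + 308.9*0.06 + 19.1*0.01 = 283.925.
ᾱ = 283.925 / 1144.0 = 0.248.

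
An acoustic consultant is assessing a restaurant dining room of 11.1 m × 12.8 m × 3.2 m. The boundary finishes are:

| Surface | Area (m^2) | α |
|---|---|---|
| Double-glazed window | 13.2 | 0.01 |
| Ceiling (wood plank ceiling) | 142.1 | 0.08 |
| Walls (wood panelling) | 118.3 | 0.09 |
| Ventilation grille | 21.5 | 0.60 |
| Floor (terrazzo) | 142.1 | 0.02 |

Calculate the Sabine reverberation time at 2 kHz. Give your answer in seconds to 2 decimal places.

1.93 s

Equivalent absorption area: A = 13.2×0.01 + 142.1×0.08 + 118.3×0.09 + 21.5×0.60 + 142.1×0.02 = 37.889 m^2.
V = 11.1·12.8·3.2 = 454.656 m³.
RT60 = 0.161 · V / A = 0.161 × 454.656 / 37.889 = 1.93 s.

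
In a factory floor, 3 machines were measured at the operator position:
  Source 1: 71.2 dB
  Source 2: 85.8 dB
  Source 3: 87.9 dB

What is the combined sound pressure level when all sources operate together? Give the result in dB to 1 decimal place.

Sum in the linear (power) domain: Σ 10^(Lᵢ/10) = 10^(71.2/10) + 10^(85.8/10) + 10^(87.9/10) = 1.01e+09.
Back to dB: 10·log₁₀ Σ = 90.0 dB.

90.0 dB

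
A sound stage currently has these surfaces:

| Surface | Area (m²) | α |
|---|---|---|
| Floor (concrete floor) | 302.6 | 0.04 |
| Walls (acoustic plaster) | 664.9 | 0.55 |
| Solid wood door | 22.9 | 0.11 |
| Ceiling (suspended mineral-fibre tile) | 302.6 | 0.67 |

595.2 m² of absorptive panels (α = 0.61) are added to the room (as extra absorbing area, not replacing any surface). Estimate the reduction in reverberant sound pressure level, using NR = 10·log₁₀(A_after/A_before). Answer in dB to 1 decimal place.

2.1 dB

Equivalent absorption area: A_before = 302.6*0.04 + 664.9*0.55 + 22.9*0.11 + 302.6*0.67 = 583.060 m².
Treatment contributes 595.2·0.61 = 363.072 sabins.
New total A_after = 946.132 sabins.
Reduction = 10 log₁₀(A_after/A_before) = 10 log₁₀(1.6227) = 2.1 dB.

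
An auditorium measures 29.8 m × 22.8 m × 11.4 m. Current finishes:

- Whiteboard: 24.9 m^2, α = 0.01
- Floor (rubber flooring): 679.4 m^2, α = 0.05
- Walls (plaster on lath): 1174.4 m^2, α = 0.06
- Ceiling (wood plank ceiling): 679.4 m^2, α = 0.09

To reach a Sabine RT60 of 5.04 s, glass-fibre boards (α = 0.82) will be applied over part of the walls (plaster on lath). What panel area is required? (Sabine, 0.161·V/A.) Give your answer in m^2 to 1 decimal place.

A₁ = Σ Sᵢαᵢ = 24.9×0.01 + 679.4×0.05 + 1174.4×0.06 + 679.4×0.09 = 165.829 sabins.
Required A₂ = 0.161·7745.616/5.04 = 247.429 sabins.
Absorption to add: 247.429 − 165.829 = 81.600 sabins.
Net gain per m^2: Δα = 0.82 − 0.06 = 0.76.
Area = ΔA/Δα = 81.600/0.76 = 107.4 m^2.

107.4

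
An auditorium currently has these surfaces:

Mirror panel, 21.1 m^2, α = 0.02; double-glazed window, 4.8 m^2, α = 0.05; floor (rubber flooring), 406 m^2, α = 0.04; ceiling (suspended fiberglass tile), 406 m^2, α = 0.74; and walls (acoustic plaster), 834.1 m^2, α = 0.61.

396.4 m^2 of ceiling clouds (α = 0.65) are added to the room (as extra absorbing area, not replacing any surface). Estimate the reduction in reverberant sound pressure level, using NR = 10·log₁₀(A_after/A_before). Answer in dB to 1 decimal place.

1.2 dB

Equivalent absorption area: A_before = 21.1×0.02 + 4.8×0.05 + 406×0.04 + 406×0.74 + 834.1×0.61 = 826.143 m^2.
Treatment contributes 396.4·0.65 = 257.660 sabins.
A_after = 826.143 + 257.660 = 1083.803 sabins.
NR = 10·log₁₀(1083.803/826.143) = 1.2 dB.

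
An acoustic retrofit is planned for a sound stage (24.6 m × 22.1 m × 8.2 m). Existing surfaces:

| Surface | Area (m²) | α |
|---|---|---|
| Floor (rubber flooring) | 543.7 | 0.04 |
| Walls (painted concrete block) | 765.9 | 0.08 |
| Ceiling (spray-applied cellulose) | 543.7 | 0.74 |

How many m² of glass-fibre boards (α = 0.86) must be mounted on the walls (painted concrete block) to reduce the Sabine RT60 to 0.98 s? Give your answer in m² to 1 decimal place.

Total absorption A₁ = 543.7×0.04 + 765.9×0.08 + 543.7×0.74
  = 21.748 + 61.272 + 402.338 = 485.358 m² sabins.
V = 4458.012 m³. Target absorption A₂ = 0.161 × 4458.012 / 0.98 = 732.388 sabins.
Absorption to add: 732.388 − 485.358 = 247.030 sabins.
Each m² of panel replacing the walls (painted concrete block) adds (0.86 − 0.08) = 0.78 sabins.
Panel area = 247.030 / 0.78 = 316.7 m².

316.7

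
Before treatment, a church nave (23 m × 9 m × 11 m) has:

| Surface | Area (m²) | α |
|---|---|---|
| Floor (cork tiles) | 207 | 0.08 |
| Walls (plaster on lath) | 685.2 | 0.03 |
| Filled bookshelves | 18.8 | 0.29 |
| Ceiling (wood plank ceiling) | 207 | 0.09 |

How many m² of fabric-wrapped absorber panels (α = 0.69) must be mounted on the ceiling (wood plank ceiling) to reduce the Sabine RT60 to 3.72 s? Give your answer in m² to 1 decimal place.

Summing Sᵢαᵢ: 16.560 + 20.556 + 5.452 + 18.630 → A₁ = 61.198 sabins.
Required A₂ = 0.161·2277/3.72 = 98.548 sabins.
ΔA needed = 98.548 − 61.198 = 37.350 sabins.
Each m² of panel replacing the ceiling (wood plank ceiling) adds (0.69 − 0.09) = 0.60 sabins.
Area = ΔA/Δα = 37.350/0.60 = 62.2 m².

62.2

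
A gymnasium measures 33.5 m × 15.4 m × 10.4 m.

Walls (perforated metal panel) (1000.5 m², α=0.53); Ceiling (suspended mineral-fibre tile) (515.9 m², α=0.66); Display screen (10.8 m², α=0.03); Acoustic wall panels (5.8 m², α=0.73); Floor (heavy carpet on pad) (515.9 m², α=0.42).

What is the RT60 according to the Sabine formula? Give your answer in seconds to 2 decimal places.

0.79 s

Equivalent absorption area: A = 1000.5×0.53 + 515.9×0.66 + 10.8×0.03 + 5.8×0.73 + 515.9×0.42 = 1091.995 m².
V = 33.5·15.4·10.4 = 5365.36 m³.
Sabine: RT60 = 0.161 × 5365.36 / 1091.995 = 0.79 s.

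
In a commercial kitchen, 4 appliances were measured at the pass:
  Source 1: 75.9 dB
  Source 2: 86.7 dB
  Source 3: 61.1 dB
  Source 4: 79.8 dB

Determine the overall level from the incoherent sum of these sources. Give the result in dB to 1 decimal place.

87.8 dB

Sum in the linear (power) domain: Σ 10^(Lᵢ/10) = 10^(75.9/10) + 10^(86.7/10) + 10^(61.1/10) + 10^(79.8/10) = 6.034e+08.
Back to dB: 10·log₁₀ Σ = 87.8 dB.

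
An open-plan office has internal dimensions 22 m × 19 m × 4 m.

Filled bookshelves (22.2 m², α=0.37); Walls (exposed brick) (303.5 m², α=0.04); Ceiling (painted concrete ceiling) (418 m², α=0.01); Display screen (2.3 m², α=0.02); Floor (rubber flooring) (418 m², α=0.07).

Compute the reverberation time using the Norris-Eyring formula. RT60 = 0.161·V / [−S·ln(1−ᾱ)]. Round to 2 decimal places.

4.88 s

S = Σ Sᵢ = 1164.0 m².
Absorption A = 22.2·0.37 + 303.5·0.04 + 418·0.01 + 2.3·0.02 + 418·0.07 = 53.840 sabins.
Mean coefficient ᾱ = A/S = 0.0463.
−S·ln(1−ᾱ) = −1164.0 × ln(1 − 0.0463) = 55.181.
V = 22 × 19 × 4 = 1672 m³.
RT60 = 0.161 × 1672 / 55.181 = 4.88 s.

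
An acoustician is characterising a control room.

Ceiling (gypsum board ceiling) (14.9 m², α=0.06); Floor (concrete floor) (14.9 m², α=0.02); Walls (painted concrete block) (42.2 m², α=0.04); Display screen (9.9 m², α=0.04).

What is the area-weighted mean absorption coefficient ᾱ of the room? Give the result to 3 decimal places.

S = Σ Sᵢ = 14.9 + 14.9 + 42.2 + 9.9 = 81.9 m².
Weighted sum Σ Sα = 3.276.
ᾱ = A/S = 0.040.

0.040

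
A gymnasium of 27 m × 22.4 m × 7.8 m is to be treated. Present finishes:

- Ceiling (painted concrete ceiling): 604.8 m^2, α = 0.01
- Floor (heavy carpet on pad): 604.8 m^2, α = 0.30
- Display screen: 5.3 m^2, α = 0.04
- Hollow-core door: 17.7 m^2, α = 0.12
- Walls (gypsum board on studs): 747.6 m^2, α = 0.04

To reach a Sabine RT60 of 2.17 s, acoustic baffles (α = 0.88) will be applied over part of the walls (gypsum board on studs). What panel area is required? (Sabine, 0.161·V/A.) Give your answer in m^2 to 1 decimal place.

155.1

Equivalent absorption area: A₁ = 604.8*0.01 + 604.8*0.30 + 5.3*0.04 + 17.7*0.12 + 747.6*0.04 = 219.728 m^2.
Required A₂ = 0.161·4717.44/2.17 = 350.004 sabins.
Absorption to add: 350.004 − 219.728 = 130.276 sabins.
Each m^2 of panel replacing the walls (gypsum board on studs) adds (0.88 − 0.04) = 0.84 sabins.
Area = ΔA/Δα = 130.276/0.84 = 155.1 m^2.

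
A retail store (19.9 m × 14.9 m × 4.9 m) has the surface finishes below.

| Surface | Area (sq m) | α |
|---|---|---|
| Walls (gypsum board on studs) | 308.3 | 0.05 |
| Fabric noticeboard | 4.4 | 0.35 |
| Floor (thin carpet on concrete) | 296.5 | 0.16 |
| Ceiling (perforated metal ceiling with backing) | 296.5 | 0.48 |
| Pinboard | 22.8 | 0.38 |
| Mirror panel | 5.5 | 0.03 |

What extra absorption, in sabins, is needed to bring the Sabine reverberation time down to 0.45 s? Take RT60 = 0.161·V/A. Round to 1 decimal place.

304.3 sabins

Total absorption A₁ = 308.3*0.05 + 4.4*0.35 + 296.5*0.16 + 296.5*0.48 + 22.8*0.38 + 5.5*0.03
  = 15.415 + 1.540 + 47.440 + 142.320 + 8.664 + 0.165 = 215.544 sq m sabins.
For T = 0.45 s, need A₂ = 0.161·V/T = 0.161·1452.899/0.45 = 519.815 sabins.
Shortfall: 519.815 − 215.544 = 304.3 sabins.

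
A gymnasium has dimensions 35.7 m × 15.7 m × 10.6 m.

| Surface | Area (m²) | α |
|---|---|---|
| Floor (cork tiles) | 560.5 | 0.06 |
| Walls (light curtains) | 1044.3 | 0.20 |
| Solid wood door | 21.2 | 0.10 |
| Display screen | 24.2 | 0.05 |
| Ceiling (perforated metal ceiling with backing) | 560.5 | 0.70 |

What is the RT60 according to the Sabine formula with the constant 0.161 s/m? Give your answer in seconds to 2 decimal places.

1.50 s

A = Σ Sᵢαᵢ = 560.5·0.06 + 1044.3·0.20 + 21.2·0.10 + 24.2·0.05 + 560.5·0.70 = 638.170 sabins.
Room volume: 5941.194 m³.
RT60 = 0.161 · V / A = 0.161 × 5941.194 / 638.170 = 1.50 s.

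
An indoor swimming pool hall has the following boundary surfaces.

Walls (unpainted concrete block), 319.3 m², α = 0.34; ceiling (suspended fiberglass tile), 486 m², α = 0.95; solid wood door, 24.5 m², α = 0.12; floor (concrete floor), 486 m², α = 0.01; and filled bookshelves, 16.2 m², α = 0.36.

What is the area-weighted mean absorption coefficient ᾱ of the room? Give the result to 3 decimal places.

Total surface area S = 1332.0 m².
A = 319.3*0.34 + 486*0.95 + 24.5*0.12 + 486*0.01 + 16.2*0.36 = 583.894 sabins.
ᾱ = A/S = 0.438.

0.438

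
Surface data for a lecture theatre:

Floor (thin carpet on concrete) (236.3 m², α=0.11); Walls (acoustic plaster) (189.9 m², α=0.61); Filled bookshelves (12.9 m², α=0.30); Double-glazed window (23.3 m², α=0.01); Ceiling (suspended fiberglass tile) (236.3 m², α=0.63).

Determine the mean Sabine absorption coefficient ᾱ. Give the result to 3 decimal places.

S = Σ Sᵢ = 236.3 + 189.9 + 12.9 + 23.3 + 236.3 = 698.7 m².
Weighted sum Σ Sα = 294.804.
ᾱ = 294.804 / 698.7 = 0.422.

0.422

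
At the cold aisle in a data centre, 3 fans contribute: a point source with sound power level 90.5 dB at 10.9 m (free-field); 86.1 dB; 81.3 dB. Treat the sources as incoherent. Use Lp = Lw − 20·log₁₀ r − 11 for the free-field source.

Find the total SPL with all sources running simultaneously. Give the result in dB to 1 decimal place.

Source at 10.9 m: Lp = 90.5 − 20·log₁₀(10.9) − 11 = 58.8 dB.
Sum in the linear (power) domain: Σ 10^(Lᵢ/10) = 10^(58.8/10) + 10^(86.1/10) + 10^(81.3/10) = 5.43e+08.
Combined level = 10 log₁₀(5.43e+08) = 87.3 dB.

87.3 dB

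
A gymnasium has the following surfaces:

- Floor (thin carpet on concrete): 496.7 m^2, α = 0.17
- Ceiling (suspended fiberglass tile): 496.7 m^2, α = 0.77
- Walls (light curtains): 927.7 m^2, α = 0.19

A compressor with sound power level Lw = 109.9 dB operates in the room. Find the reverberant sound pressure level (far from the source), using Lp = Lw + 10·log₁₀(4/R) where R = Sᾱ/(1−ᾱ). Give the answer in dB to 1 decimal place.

86.1 dB

Σ(Sᵢαᵢ) = 496.7×0.17 + 496.7×0.77 + 927.7×0.19 = 643.161; total area S = 1921.1 m^2.
ᾱ = 643.161/1921.1 = 0.3348; R = Sᾱ/(1−ᾱ) = 643.161/(1−0.3348) = 966.869 m^2.
Lp = Lw + 10 log₁₀(4/R) = 109.9 -23.83 = 86.1 dB.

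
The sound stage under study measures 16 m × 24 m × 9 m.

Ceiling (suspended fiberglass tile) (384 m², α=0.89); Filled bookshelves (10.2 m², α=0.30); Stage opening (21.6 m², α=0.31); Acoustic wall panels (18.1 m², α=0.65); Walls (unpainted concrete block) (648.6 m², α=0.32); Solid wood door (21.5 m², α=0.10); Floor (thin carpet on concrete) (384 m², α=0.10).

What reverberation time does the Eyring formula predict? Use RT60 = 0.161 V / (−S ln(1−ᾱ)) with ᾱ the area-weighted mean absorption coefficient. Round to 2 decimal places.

0.71 sec

Total surface area S = 384 + 10.2 + 21.6 + 18.1 + 648.6 + 21.5 + 384 = 1488.0 m².
Absorption A = 384·0.89 + 10.2·0.30 + 21.6·0.31 + 18.1·0.65 + 648.6·0.32 + 21.5·0.10 + 384·0.10 = 611.383 sabins.
Mean coefficient ᾱ = A/S = 0.4109.
−S·ln(1−ᾱ) = −1488.0 × ln(1 − 0.4109) = 787.389.
V = 16 × 24 × 9 = 3456 m³.
RT60 = 0.161 × 3456 / 787.389 = 0.71 s.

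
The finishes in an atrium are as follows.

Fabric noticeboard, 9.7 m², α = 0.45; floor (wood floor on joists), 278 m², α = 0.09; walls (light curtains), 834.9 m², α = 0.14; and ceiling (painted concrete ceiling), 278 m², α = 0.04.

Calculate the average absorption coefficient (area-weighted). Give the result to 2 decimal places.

0.11

S = Σ Sᵢ = 9.7 + 278 + 834.9 + 278 = 1400.6 m².
Σ(Sᵢαᵢ) = 9.7×0.45 + 278×0.09 + 834.9×0.14 + 278×0.04 = 157.391.
ᾱ = 157.391 / 1400.6 = 0.11.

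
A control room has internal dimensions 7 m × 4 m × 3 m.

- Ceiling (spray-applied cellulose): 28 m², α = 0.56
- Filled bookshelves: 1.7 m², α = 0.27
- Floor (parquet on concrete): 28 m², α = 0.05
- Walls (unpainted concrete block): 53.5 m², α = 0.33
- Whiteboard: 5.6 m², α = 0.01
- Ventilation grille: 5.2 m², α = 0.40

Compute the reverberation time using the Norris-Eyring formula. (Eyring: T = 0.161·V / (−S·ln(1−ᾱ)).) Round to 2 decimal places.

Total surface area S = 28 + 1.7 + 28 + 53.5 + 5.6 + 5.2 = 122.0 m².
Σ(Sᵢαᵢ) = 28·0.56 + 1.7·0.27 + 28·0.05 + 53.5·0.33 + 5.6·0.01 + 5.2·0.40 = 37.330.
Mean coefficient ᾱ = A/S = 0.3060.
−S·ln(1−ᾱ) = −122.0 × ln(1 − 0.3060) = 44.565.
V = 7 × 4 × 3 = 84 m³.
RT60 = 0.161 × 84 / 44.565 = 0.30 s.

0.30 seconds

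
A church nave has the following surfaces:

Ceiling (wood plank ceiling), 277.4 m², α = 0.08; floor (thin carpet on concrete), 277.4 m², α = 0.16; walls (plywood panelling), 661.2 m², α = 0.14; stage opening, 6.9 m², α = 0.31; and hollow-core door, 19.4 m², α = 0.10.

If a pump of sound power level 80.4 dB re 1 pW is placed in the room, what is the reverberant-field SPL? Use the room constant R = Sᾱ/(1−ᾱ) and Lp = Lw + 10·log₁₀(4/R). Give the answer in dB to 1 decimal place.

63.7 dB

A = 163.223 sabins; S = 1242.3 m².
ᾱ = 0.1314, so room constant R = A/(1−ᾱ) = 187.915 m².
Lp = 80.4 + 10·log₁₀(4/187.915) = 80.4 + (-16.72) = 63.7 dB.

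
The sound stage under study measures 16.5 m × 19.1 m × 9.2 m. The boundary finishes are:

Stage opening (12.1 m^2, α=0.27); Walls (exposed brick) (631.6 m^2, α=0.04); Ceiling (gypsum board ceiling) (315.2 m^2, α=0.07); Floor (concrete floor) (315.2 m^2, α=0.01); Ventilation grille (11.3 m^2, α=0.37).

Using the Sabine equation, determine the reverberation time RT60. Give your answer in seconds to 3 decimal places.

A = Σ Sᵢαᵢ = 12.1×0.27 + 631.6×0.04 + 315.2×0.07 + 315.2×0.01 + 11.3×0.37 = 57.928 sabins.
Volume V = 16.5 × 19.1 × 9.2 = 2899.38 m³.
Sabine: RT60 = 0.161 × 2899.38 / 57.928 = 8.058 s.

8.058 seconds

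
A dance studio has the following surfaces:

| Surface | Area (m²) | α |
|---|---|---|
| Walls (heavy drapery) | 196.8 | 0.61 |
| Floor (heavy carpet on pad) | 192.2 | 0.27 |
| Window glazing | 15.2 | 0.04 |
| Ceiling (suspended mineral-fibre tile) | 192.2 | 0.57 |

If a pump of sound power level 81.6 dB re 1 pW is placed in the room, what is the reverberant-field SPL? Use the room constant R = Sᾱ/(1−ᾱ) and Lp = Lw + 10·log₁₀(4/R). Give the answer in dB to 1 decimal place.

Σ(Sᵢαᵢ) = 196.8·0.61 + 192.2·0.27 + 15.2·0.04 + 192.2·0.57 = 282.104; total area S = 596.4 m².
ᾱ = 282.104/596.4 = 0.4730; R = Sᾱ/(1−ᾱ) = 282.104/(1−0.4730) = 535.302 m².
Lp = 81.6 + 10·log₁₀(4/535.302) = 81.6 + (-21.27) = 60.3 dB.

60.3 dB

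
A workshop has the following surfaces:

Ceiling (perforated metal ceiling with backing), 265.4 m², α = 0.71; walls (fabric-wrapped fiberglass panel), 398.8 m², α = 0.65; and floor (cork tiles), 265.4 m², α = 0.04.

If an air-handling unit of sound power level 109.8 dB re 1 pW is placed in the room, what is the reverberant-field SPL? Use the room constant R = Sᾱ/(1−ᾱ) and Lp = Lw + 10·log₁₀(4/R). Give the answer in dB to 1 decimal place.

Σ(Sᵢαᵢ) = 265.4×0.71 + 398.8×0.65 + 265.4×0.04 = 458.270; total area S = 929.6 m².
ᾱ = 0.4930, so room constant R = A/(1−ᾱ) = 903.886 m².
Lp = 109.8 + 10·log₁₀(4/903.886) = 109.8 + (-23.54) = 86.3 dB.

86.3 dB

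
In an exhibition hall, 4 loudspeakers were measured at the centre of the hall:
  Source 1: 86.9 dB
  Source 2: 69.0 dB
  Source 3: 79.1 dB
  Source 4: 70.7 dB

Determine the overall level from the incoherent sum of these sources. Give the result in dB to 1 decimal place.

Sum in the linear (power) domain: Σ 10^(Lᵢ/10) = 10^(86.9/10) + 10^(69.0/10) + 10^(79.1/10) + 10^(70.7/10) = 5.908e+08.
Back to dB: 10·log₁₀ Σ = 87.7 dB.

87.7 dB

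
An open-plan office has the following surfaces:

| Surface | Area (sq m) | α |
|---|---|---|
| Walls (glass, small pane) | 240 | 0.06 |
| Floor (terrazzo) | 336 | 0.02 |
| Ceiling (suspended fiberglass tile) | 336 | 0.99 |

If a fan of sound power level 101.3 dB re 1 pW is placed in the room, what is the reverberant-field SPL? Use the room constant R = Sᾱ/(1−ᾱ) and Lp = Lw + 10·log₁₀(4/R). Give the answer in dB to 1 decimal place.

79.7 dB

Σ(Sᵢαᵢ) = 240×0.06 + 336×0.02 + 336×0.99 = 353.760; total area S = 912.0 sq m.
ᾱ = 0.3879, so room constant R = A/(1−ᾱ) = 577.945 sq m.
Lp = Lw + 10 log₁₀(4/R) = 101.3 -21.60 = 79.7 dB.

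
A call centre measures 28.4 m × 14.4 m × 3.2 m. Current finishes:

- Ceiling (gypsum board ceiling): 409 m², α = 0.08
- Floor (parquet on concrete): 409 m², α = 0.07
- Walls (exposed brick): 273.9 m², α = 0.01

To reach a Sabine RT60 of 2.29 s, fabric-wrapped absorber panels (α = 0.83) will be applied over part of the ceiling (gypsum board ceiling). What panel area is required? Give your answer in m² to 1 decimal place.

37.2

A₁ = Σ Sᵢαᵢ = 409*0.08 + 409*0.07 + 273.9*0.01 = 64.089 sabins.
Required A₂ = 0.161·1308.672/2.29 = 92.007 sabins.
Absorption to add: 92.007 − 64.089 = 27.918 sabins.
Net gain per m²: Δα = 0.83 − 0.08 = 0.75.
Area = ΔA/Δα = 27.918/0.75 = 37.2 m².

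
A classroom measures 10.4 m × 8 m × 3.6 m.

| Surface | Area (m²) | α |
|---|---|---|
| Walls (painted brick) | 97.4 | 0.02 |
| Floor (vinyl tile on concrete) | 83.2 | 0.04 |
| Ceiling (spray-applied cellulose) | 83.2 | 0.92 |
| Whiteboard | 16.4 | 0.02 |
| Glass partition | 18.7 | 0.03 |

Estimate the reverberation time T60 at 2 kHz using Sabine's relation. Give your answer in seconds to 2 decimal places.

0.58 sec

Total absorption A = 97.4×0.02 + 83.2×0.04 + 83.2×0.92 + 16.4×0.02 + 18.7×0.03
  = 1.948 + 3.328 + 76.544 + 0.328 + 0.561 = 82.709 m² sabins.
Room volume: 299.52 m³.
Sabine: RT60 = 0.161 × 299.52 / 82.709 = 0.58 s.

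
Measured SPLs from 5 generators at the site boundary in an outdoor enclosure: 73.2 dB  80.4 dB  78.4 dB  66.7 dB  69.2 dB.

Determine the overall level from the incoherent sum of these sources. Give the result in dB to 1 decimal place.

83.3 dB

Σ 10^(Lᵢ/10) = 2.127e+08.
Combined level = 10 log₁₀(2.127e+08) = 83.3 dB.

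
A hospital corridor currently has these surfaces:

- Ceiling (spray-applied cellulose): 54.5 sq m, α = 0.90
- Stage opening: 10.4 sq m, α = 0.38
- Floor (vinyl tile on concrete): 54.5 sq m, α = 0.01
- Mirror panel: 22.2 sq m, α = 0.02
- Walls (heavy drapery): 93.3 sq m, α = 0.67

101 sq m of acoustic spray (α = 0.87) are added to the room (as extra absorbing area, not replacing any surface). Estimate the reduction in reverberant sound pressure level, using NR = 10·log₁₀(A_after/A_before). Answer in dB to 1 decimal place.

2.4 dB

Summing Sᵢαᵢ: 49.050 + 3.952 + 0.545 + 0.444 + 62.511 → A_before = 116.502 sabins.
Added absorption = 101 × 0.87 = 87.870 sabins.
New total A_after = 204.372 sabins.
Reduction = 10 log₁₀(A_after/A_before) = 10 log₁₀(1.7542) = 2.4 dB.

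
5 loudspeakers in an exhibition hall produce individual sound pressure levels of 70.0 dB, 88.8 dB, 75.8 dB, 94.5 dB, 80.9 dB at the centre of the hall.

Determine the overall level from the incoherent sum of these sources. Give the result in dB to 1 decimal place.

95.7 dB

Sum in the linear (power) domain: Σ 10^(Lᵢ/10) = 10^(70.0/10) + 10^(88.8/10) + 10^(75.8/10) + 10^(94.5/10) + 10^(80.9/10) = 3.748e+09.
L_total = 10·log₁₀(3.748e+09) = 95.7 dB.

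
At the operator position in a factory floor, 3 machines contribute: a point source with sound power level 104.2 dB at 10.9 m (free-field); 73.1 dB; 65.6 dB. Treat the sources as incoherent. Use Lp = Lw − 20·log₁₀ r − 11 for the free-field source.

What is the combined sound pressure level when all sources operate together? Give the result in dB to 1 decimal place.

76.2 dB

Source at 10.9 m: Lp = 104.2 − 20·log₁₀(10.9) − 11 = 72.5 dB.
Converting to relative power and adding: 10^(72.5/10) + 10^(73.1/10) + 10^(65.6/10) = 4.183e+07.
Combined level = 10 log₁₀(4.183e+07) = 76.2 dB.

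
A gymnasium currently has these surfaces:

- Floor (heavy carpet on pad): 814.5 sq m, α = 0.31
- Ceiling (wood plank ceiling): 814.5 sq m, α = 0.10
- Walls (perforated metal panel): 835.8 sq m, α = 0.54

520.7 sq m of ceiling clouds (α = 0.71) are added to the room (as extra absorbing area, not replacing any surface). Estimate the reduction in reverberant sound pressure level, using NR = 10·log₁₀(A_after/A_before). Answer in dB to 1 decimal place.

A_before = Σ Sᵢαᵢ = 814.5*0.31 + 814.5*0.10 + 835.8*0.54 = 785.277 sabins.
Added absorption = 520.7 × 0.71 = 369.697 sabins.
A_after = 785.277 + 369.697 = 1154.974 sabins.
Reduction = 10 log₁₀(A_after/A_before) = 10 log₁₀(1.4708) = 1.7 dB.

1.7 dB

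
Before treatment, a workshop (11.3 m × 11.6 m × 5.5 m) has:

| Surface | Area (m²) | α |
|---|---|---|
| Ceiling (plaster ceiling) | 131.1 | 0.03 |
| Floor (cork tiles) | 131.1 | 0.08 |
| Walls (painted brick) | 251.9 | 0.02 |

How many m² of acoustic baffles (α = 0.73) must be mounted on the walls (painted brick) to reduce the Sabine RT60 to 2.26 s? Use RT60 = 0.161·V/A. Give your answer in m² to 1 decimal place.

Summing Sᵢαᵢ: 3.933 + 10.488 + 5.038 → A₁ = 19.459 sabins.
V = 720.94 m³. Target absorption A₂ = 0.161 × 720.94 / 2.26 = 51.359 sabins.
ΔA needed = 51.359 − 19.459 = 31.900 sabins.
Each m² of panel replacing the walls (painted brick) adds (0.73 − 0.02) = 0.71 sabins.
Panel area = 31.900 / 0.71 = 44.9 m².

44.9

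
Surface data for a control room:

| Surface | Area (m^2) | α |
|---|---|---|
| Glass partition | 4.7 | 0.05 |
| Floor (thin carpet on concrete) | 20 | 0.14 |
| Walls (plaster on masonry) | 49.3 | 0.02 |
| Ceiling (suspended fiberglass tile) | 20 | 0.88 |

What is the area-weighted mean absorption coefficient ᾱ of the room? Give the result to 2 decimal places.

0.23

Total surface area S = 94.0 m^2.
Σ(Sᵢαᵢ) = 4.7×0.05 + 20×0.14 + 49.3×0.02 + 20×0.88 = 21.621.
ᾱ = A/S = 0.23.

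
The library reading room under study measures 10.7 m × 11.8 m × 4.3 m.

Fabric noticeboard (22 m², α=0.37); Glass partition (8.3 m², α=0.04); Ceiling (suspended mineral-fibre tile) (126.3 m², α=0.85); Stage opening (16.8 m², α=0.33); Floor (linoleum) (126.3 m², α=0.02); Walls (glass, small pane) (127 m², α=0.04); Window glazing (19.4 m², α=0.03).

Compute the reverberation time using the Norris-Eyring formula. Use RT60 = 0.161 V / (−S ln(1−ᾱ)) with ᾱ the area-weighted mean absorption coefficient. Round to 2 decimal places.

Total surface area S = 22 + 8.3 + 126.3 + 16.8 + 126.3 + 127 + 19.4 = 446.1 m².
Absorption A = 22·0.37 + 8.3·0.04 + 126.3·0.85 + 16.8·0.33 + 126.3·0.02 + 127·0.04 + 19.4·0.03 = 129.559 sabins.
Mean coefficient ᾱ = A/S = 0.2904.
−S·ln(1−ᾱ) = −446.1 × ln(1 − 0.2904) = 153.036.
V = 10.7 × 11.8 × 4.3 = 542.918 m³.
T = 0.161·V/[−S·ln(1−ᾱ)] = 0.161·542.918/153.036 = 0.57 s.

0.57 s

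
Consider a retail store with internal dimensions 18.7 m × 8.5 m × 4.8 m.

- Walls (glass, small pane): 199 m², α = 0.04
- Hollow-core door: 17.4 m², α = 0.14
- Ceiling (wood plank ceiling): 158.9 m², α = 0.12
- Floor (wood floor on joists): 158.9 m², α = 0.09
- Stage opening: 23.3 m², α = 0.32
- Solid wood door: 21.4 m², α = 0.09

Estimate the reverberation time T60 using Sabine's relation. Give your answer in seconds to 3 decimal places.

Equivalent absorption area: A = 199·0.04 + 17.4·0.14 + 158.9·0.12 + 158.9·0.09 + 23.3·0.32 + 21.4·0.09 = 53.147 m².
V = 18.7·8.5·4.8 = 762.96 m³.
Sabine: RT60 = 0.161 × 762.96 / 53.147 = 2.311 s.

2.311 s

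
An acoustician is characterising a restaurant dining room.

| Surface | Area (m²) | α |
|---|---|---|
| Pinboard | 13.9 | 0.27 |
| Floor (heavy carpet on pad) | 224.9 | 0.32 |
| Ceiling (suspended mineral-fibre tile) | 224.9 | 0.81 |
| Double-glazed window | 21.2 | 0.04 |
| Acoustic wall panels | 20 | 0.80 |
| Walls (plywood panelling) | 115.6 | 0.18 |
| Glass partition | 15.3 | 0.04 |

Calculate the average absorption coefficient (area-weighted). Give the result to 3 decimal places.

0.466

S = Σ Sᵢ = 13.9 + 224.9 + 224.9 + 21.2 + 20 + 115.6 + 15.3 = 635.8 m².
A = 13.9×0.27 + 224.9×0.32 + 224.9×0.81 + 21.2×0.04 + 20×0.80 + 115.6×0.18 + 15.3×0.04 = 296.158 sabins.
ᾱ = A/S = 0.466.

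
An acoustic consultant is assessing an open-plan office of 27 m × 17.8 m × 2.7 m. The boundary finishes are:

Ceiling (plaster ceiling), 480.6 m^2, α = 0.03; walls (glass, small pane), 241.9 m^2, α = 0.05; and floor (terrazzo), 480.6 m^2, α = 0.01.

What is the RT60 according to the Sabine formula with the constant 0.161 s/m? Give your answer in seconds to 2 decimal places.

6.67 sec

Total absorption A = 480.6·0.03 + 241.9·0.05 + 480.6·0.01
  = 14.418 + 12.095 + 4.806 = 31.319 m^2 sabins.
Volume V = 27 × 17.8 × 2.7 = 1297.62 m³.
T = 0.161 V/A = 0.161·1297.62/31.319 = 6.67 s.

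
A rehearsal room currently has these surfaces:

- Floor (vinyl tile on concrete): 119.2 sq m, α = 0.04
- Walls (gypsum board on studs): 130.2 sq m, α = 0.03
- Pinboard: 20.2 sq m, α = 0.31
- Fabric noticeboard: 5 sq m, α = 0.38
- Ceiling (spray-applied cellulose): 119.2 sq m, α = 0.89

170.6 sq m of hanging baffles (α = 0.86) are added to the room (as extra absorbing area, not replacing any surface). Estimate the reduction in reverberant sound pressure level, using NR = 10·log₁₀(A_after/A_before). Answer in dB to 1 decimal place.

3.4 dB

Summing Sᵢαᵢ: 4.768 + 3.906 + 6.262 + 1.900 + 106.088 → A_before = 122.924 sabins.
Added absorption = 170.6 × 0.86 = 146.716 sabins.
New total A_after = 269.640 sabins.
Reduction = 10 log₁₀(A_after/A_before) = 10 log₁₀(2.1936) = 3.4 dB.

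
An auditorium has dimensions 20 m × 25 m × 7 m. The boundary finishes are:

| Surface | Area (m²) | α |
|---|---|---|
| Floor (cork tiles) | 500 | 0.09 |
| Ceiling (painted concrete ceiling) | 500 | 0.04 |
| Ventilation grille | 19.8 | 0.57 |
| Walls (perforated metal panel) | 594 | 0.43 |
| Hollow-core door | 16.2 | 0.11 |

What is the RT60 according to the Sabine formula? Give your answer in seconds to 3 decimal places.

1.690 sec

A = Σ Sᵢαᵢ = 500*0.09 + 500*0.04 + 19.8*0.57 + 594*0.43 + 16.2*0.11 = 333.488 sabins.
Volume V = 20 × 25 × 7 = 3500 m³.
Sabine: RT60 = 0.161 × 3500 / 333.488 = 1.690 s.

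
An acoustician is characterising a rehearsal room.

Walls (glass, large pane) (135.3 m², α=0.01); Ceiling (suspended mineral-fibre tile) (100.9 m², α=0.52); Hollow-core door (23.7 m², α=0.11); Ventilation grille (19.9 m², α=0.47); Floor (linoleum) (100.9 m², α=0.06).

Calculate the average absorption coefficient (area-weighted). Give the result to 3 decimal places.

0.189

Total surface area S = 380.7 m².
Σ(Sᵢαᵢ) = 135.3·0.01 + 100.9·0.52 + 23.7·0.11 + 19.9·0.47 + 100.9·0.06 = 71.835.
ᾱ = 71.835 / 380.7 = 0.189.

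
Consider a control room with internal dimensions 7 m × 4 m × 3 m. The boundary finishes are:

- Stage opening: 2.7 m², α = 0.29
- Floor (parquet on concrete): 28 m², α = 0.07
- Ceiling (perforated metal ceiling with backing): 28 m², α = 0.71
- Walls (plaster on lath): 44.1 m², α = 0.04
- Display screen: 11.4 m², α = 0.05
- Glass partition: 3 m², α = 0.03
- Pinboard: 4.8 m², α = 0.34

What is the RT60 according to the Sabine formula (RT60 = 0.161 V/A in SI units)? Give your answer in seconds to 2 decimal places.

0.51 sec

Summing Sᵢαᵢ: 0.783 + 1.960 + 19.880 + 1.764 + 0.570 + 0.090 + 1.632 → A = 26.679 sabins.
Room volume: 84 m³.
T = 0.161 V/A = 0.161·84/26.679 = 0.51 s.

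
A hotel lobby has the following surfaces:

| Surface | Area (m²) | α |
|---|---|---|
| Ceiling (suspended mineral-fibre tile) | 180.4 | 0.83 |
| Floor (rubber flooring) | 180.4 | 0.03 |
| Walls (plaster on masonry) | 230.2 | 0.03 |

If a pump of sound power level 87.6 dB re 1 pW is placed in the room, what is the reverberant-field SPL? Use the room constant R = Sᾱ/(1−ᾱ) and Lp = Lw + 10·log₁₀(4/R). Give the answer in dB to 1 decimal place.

70.1 dB

A = 162.050 sabins; S = 591.0 m².
ᾱ = 0.2742, so room constant R = A/(1−ᾱ) = 223.271 m².
Lp = Lw + 10 log₁₀(4/R) = 87.6 -17.47 = 70.1 dB.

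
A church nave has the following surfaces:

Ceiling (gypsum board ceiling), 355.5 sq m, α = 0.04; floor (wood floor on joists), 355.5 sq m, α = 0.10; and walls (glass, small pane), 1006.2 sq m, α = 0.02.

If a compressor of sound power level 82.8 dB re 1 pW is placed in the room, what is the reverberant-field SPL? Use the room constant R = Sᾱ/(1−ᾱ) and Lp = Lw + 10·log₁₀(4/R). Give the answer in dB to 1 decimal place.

Σ(Sᵢαᵢ) = 355.5·0.04 + 355.5·0.10 + 1006.2·0.02 = 69.894; total area S = 1717.2 sq m.
ᾱ = 0.0407, so room constant R = A/(1−ᾱ) = 72.859 sq m.
Lp = Lw + 10 log₁₀(4/R) = 82.8 -12.60 = 70.2 dB.

70.2 dB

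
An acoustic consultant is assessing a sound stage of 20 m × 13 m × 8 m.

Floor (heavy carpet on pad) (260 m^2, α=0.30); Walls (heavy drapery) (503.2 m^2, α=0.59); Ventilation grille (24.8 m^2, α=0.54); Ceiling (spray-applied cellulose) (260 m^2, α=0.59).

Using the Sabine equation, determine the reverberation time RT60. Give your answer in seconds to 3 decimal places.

Equivalent absorption area: A = 260*0.30 + 503.2*0.59 + 24.8*0.54 + 260*0.59 = 541.680 m^2.
V = 20·13·8 = 2080 m³.
T = 0.161 V/A = 0.161·2080/541.680 = 0.618 s.

0.618 sec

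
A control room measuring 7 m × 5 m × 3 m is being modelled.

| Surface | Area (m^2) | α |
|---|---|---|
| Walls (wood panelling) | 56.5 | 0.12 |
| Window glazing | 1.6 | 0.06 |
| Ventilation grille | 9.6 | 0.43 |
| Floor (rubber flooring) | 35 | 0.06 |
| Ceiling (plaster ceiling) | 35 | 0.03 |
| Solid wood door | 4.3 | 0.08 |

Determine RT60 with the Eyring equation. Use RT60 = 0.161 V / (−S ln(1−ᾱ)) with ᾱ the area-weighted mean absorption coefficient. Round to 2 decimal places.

1.11 s

S = Σ Sᵢ = 142.0 m^2.
Σ(Sᵢαᵢ) = 56.5·0.12 + 1.6·0.06 + 9.6·0.43 + 35·0.06 + 35·0.03 + 4.3·0.08 = 14.498.
ᾱ = 14.498 / 142.0 = 0.1021.
−S·ln(1−ᾱ) = −142.0 × ln(1 − 0.1021) = 15.293.
V = 7 × 5 × 3 = 105 m³.
RT60 = 0.161 × 105 / 15.293 = 1.11 s.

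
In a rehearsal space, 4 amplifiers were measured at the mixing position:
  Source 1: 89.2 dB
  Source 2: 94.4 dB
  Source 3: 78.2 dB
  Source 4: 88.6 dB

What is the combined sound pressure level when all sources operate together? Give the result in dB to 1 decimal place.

Converting to relative power and adding: 10^(89.2/10) + 10^(94.4/10) + 10^(78.2/10) + 10^(88.6/10) = 4.376e+09.
L_total = 10·log₁₀(4.376e+09) = 96.4 dB.

96.4 dB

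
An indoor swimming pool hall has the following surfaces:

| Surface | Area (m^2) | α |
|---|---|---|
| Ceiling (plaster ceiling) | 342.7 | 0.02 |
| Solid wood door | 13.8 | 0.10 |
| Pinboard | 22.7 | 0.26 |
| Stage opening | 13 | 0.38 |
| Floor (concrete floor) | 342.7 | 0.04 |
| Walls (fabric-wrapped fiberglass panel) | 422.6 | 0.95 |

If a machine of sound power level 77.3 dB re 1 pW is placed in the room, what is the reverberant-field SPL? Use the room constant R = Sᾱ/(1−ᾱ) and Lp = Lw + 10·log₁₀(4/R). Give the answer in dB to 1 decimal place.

A = 434.254 sabins; S = 1157.5 m^2.
ᾱ = 434.254/1157.5 = 0.3752; R = Sᾱ/(1−ᾱ) = 434.254/(1−0.3752) = 695.029 m^2.
Lp = Lw + 10 log₁₀(4/R) = 77.3 -22.40 = 54.9 dB.

54.9 dB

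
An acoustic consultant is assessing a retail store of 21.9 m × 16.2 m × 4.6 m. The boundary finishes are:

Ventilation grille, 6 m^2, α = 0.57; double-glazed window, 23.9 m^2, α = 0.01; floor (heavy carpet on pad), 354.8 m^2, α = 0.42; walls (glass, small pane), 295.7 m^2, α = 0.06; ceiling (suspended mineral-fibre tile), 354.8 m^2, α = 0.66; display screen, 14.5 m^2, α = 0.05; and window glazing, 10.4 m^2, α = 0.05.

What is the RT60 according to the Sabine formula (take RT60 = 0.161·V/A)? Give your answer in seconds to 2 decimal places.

0.65 s

Summing Sᵢαᵢ: 3.420 + 0.239 + 149.016 + 17.742 + 234.168 + 0.725 + 0.520 → A = 405.830 sabins.
Volume V = 21.9 × 16.2 × 4.6 = 1631.988 m³.
Sabine: RT60 = 0.161 × 1631.988 / 405.830 = 0.65 s.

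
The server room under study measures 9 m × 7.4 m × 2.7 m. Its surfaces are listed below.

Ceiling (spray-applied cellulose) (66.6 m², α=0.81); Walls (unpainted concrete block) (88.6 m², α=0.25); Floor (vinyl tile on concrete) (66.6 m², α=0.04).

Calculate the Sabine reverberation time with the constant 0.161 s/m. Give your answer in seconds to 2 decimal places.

Summing Sᵢαᵢ: 53.946 + 22.150 + 2.664 → A = 78.760 sabins.
Volume V = 9 × 7.4 × 2.7 = 179.82 m³.
RT60 = 0.161 · V / A = 0.161 × 179.82 / 78.760 = 0.37 s.

0.37 seconds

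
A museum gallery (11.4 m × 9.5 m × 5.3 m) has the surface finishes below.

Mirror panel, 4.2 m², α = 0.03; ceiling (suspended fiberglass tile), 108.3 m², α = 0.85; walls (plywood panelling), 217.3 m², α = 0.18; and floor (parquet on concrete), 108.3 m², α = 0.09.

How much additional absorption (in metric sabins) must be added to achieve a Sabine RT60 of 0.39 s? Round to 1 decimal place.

95.9 sabins

Equivalent absorption area: A₁ = 4.2·0.03 + 108.3·0.85 + 217.3·0.18 + 108.3·0.09 = 141.042 m².
V = 573.99 m³. Required absorption A₂ = 0.161 × 573.99 / 0.39 = 236.955 sabins.
Shortfall: 236.955 − 141.042 = 95.9 sabins.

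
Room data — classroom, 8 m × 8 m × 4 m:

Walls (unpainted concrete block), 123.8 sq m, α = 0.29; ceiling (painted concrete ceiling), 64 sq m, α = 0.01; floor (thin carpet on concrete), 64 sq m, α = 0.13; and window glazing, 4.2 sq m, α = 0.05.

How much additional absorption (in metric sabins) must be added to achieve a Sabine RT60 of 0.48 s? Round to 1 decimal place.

A₁ = Σ Sᵢαᵢ = 123.8·0.29 + 64·0.01 + 64·0.13 + 4.2·0.05 = 45.072 sabins.
V = 256 m³. Required absorption A₂ = 0.161 × 256 / 0.48 = 85.867 sabins.
Additional absorption ΔA = 85.867 − 45.072 = 40.8 sabins.

40.8 sabins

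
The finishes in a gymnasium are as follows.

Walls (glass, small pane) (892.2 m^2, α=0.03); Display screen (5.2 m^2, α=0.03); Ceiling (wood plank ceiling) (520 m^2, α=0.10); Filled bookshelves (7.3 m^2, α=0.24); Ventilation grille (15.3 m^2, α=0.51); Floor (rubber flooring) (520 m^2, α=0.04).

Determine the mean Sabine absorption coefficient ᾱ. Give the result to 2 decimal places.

0.06

Total surface area S = 1960.0 m^2.
A = 892.2*0.03 + 5.2*0.03 + 520*0.10 + 7.3*0.24 + 15.3*0.51 + 520*0.04 = 109.277 sabins.
ᾱ = A/S = 0.06.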